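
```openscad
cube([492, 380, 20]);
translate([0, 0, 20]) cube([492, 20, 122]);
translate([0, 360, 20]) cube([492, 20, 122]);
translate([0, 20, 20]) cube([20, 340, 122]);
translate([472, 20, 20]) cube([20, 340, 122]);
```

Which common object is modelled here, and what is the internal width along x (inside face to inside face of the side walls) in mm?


An open box. The internal width is 452 mm.

A 492×380 base slab with four walls standing on it — an open box. The base is 492 mm wide and the walls are 20 mm thick, so the internal width is 492 − 2 × 20 = 452 mm.


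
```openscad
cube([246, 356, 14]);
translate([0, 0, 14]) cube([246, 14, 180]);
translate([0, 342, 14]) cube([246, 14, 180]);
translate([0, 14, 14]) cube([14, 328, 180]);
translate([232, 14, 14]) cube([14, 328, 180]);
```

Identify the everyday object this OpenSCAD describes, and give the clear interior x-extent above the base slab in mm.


An open box. The internal width is 218 mm.

A 246×356 base slab with four walls standing on it — an open box. The base is 246 mm wide and the walls are 14 mm thick, so the internal width is 246 − 2 × 14 = 218 mm.


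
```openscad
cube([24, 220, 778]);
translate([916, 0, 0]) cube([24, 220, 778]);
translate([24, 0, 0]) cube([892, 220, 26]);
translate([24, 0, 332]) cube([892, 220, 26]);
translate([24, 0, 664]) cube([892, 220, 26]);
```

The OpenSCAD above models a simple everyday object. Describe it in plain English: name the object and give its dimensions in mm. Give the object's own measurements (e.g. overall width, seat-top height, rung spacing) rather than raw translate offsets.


An open bookshelf. Two side panels, each 24 mm thick, 220 mm deep and 778 mm tall, stand 940 mm apart (outside-to-outside). Between them sit 3 shelves, each 26 mm thick and 220 mm deep, spanning the full gap between the sides. The bottom shelf rests on the floor (its underside at z = 0) and the clear gap between one shelf's top and the next shelf's underside is 306 mm.


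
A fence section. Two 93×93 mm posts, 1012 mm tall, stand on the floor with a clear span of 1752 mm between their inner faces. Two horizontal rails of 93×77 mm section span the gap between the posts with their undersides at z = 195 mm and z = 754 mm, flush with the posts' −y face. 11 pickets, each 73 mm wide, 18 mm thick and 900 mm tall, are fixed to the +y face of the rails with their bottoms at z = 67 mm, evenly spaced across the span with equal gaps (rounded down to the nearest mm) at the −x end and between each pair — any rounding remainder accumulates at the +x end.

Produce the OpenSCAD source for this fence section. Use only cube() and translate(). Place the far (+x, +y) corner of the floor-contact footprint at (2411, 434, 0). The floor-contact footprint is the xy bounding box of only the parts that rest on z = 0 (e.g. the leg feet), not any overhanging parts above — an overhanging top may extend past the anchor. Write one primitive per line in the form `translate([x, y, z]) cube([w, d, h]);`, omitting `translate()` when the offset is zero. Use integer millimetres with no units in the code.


translate([473, 341, 0]) cube([93, 93, 1012]);
translate([2318, 341, 0]) cube([93, 93, 1012]);
translate([566, 341, 195]) cube([1752, 93, 77]);
translate([566, 341, 754]) cube([1752, 93, 77]);
translate([645, 434, 67]) cube([73, 18, 900]);
translate([797, 434, 67]) cube([73, 18, 900]);
translate([949, 434, 67]) cube([73, 18, 900]);
translate([1101, 434, 67]) cube([73, 18, 900]);
translate([1253, 434, 67]) cube([73, 18, 900]);
translate([1405, 434, 67]) cube([73, 18, 900]);
translate([1557, 434, 67]) cube([73, 18, 900]);
translate([1709, 434, 67]) cube([73, 18, 900]);
translate([1861, 434, 67]) cube([73, 18, 900]);
translate([2013, 434, 67]) cube([73, 18, 900]);
translate([2165, 434, 67]) cube([73, 18, 900]);


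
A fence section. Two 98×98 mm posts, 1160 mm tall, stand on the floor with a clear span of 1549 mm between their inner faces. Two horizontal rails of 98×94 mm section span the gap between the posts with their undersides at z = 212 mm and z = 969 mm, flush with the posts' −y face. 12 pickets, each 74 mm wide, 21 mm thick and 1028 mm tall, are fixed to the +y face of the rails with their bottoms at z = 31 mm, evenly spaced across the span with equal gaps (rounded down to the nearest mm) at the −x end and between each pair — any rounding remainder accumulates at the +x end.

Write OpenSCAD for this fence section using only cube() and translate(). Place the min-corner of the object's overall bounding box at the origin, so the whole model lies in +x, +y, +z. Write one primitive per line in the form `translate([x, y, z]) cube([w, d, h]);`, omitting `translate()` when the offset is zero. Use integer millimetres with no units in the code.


cube([98, 98, 1160]);
translate([1647, 0, 0]) cube([98, 98, 1160]);
translate([98, 0, 212]) cube([1549, 98, 94]);
translate([98, 0, 969]) cube([1549, 98, 94]);
translate([148, 98, 31]) cube([74, 21, 1028]);
translate([272, 98, 31]) cube([74, 21, 1028]);
translate([396, 98, 31]) cube([74, 21, 1028]);
translate([520, 98, 31]) cube([74, 21, 1028]);
translate([644, 98, 31]) cube([74, 21, 1028]);
translate([768, 98, 31]) cube([74, 21, 1028]);
translate([892, 98, 31]) cube([74, 21, 1028]);
translate([1016, 98, 31]) cube([74, 21, 1028]);
translate([1140, 98, 31]) cube([74, 21, 1028]);
translate([1264, 98, 31]) cube([74, 21, 1028]);
translate([1388, 98, 31]) cube([74, 21, 1028]);
translate([1512, 98, 31]) cube([74, 21, 1028]);


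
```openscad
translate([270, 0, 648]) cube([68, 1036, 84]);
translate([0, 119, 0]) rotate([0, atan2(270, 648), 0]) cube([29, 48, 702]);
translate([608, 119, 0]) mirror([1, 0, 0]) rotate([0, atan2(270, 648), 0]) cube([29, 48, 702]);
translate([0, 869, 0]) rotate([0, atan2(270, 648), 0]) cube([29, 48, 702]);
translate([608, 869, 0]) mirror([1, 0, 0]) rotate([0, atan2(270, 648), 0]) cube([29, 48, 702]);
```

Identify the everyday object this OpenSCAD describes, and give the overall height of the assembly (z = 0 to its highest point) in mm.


A sawhorse. The overall height is 732 mm.

A beam across two mirrored pairs of raked legs — a sawhorse. The beam's underside is at z = 648 (matching the legs' vertical rise in atan2(270, 648)) and the beam is 84 mm tall, so its top is at 648 + 84 = 732 mm. The raked legs top out at the beam's underside, so that is the highest point.


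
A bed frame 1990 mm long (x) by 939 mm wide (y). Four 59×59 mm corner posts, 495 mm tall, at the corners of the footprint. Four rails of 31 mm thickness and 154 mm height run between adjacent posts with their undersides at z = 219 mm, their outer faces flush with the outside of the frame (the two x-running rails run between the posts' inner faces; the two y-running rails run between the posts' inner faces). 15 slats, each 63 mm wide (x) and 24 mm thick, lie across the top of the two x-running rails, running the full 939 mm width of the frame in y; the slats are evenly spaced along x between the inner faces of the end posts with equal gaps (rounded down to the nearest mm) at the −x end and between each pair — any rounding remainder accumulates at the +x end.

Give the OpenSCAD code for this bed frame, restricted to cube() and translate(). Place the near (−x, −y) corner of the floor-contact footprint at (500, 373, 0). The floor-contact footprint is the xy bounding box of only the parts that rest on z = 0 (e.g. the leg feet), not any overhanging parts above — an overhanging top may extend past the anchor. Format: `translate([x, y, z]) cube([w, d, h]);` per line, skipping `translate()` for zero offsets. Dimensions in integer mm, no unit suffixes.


translate([500, 373, 0]) cube([59, 59, 495]);
translate([500, 1253, 0]) cube([59, 59, 495]);
translate([2431, 373, 0]) cube([59, 59, 495]);
translate([2431, 1253, 0]) cube([59, 59, 495]);
translate([559, 373, 219]) cube([1872, 31, 154]);
translate([559, 1281, 219]) cube([1872, 31, 154]);
translate([500, 432, 219]) cube([31, 821, 154]);
translate([2459, 432, 219]) cube([31, 821, 154]);
translate([616, 373, 373]) cube([63, 939, 24]);
translate([736, 373, 373]) cube([63, 939, 24]);
translate([856, 373, 373]) cube([63, 939, 24]);
translate([976, 373, 373]) cube([63, 939, 24]);
translate([1096, 373, 373]) cube([63, 939, 24]);
translate([1216, 373, 373]) cube([63, 939, 24]);
translate([1336, 373, 373]) cube([63, 939, 24]);
translate([1456, 373, 373]) cube([63, 939, 24]);
translate([1576, 373, 373]) cube([63, 939, 24]);
translate([1696, 373, 373]) cube([63, 939, 24]);
translate([1816, 373, 373]) cube([63, 939, 24]);
translate([1936, 373, 373]) cube([63, 939, 24]);
translate([2056, 373, 373]) cube([63, 939, 24]);
translate([2176, 373, 373]) cube([63, 939, 24]);
translate([2296, 373, 373]) cube([63, 939, 24]);


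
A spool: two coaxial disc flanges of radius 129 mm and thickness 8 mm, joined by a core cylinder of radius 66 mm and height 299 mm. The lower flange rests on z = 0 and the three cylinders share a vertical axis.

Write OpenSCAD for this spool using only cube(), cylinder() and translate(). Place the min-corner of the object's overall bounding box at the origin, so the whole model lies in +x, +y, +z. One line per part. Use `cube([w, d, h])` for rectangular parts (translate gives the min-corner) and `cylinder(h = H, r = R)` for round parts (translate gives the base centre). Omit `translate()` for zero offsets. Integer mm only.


translate([129, 129, 0]) cylinder(h = 8, r = 129);
translate([129, 129, 8]) cylinder(h = 299, r = 66);
translate([129, 129, 307]) cylinder(h = 8, r = 129);


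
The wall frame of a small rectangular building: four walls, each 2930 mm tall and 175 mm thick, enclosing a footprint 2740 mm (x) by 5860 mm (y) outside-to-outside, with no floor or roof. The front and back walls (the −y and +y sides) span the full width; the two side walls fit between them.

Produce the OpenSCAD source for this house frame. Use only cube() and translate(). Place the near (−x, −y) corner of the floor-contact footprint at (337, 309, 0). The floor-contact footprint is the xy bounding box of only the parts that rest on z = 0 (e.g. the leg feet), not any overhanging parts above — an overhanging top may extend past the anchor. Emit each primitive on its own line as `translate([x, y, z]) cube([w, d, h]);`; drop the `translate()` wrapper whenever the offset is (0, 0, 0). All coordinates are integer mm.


translate([337, 309, 0]) cube([2740, 175, 2930]);
translate([337, 5994, 0]) cube([2740, 175, 2930]);
translate([337, 484, 0]) cube([175, 5510, 2930]);
translate([2902, 484, 0]) cube([175, 5510, 2930]);


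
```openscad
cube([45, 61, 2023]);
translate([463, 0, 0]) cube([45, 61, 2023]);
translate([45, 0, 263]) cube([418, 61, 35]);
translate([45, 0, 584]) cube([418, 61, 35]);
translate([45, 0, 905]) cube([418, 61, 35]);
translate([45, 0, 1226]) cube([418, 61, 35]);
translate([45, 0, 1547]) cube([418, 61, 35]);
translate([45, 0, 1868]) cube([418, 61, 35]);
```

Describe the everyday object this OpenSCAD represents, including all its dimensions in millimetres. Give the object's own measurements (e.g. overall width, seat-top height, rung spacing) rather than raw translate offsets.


A straight ladder. Two 45×61 mm vertical rails, 2023 mm tall, stand 508 mm apart (outside-to-outside) with their front faces coplanar on the −y side. 6 rungs, each 61 mm deep and 35 mm tall, span between the inner faces of the rails, front faces flush with the rails. The lowest rung's underside is at z = 263 mm and rungs are spaced 321 mm apart (underside to underside).


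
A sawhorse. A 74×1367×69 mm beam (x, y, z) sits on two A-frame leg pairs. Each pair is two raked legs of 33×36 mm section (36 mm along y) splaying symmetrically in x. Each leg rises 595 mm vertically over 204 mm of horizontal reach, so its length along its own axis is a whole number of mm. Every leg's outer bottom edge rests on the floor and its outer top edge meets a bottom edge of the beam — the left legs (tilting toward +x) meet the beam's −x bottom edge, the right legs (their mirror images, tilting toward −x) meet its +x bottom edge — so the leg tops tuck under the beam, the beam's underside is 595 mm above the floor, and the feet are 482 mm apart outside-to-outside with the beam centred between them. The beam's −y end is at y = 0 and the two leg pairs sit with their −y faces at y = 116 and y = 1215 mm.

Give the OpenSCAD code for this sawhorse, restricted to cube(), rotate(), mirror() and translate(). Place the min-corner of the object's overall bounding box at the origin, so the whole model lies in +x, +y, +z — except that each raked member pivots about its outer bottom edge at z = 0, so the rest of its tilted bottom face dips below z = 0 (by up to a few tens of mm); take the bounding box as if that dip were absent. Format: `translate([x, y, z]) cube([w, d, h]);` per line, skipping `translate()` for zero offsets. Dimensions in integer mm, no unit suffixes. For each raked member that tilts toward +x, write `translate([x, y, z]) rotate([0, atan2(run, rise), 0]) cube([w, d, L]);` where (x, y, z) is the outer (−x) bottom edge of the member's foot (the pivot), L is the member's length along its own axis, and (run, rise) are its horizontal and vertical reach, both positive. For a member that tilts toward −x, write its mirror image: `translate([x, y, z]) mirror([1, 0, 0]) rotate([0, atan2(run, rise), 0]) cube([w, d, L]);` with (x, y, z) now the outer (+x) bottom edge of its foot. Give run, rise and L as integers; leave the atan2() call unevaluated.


translate([204, 0, 595]) cube([74, 1367, 69]);
translate([0, 116, 0]) rotate([0, atan2(204, 595), 0]) cube([33, 36, 629]);
translate([482, 116, 0]) mirror([1, 0, 0]) rotate([0, atan2(204, 595), 0]) cube([33, 36, 629]);
translate([0, 1215, 0]) rotate([0, atan2(204, 595), 0]) cube([33, 36, 629]);
translate([482, 1215, 0]) mirror([1, 0, 0]) rotate([0, atan2(204, 595), 0]) cube([33, 36, 629]);


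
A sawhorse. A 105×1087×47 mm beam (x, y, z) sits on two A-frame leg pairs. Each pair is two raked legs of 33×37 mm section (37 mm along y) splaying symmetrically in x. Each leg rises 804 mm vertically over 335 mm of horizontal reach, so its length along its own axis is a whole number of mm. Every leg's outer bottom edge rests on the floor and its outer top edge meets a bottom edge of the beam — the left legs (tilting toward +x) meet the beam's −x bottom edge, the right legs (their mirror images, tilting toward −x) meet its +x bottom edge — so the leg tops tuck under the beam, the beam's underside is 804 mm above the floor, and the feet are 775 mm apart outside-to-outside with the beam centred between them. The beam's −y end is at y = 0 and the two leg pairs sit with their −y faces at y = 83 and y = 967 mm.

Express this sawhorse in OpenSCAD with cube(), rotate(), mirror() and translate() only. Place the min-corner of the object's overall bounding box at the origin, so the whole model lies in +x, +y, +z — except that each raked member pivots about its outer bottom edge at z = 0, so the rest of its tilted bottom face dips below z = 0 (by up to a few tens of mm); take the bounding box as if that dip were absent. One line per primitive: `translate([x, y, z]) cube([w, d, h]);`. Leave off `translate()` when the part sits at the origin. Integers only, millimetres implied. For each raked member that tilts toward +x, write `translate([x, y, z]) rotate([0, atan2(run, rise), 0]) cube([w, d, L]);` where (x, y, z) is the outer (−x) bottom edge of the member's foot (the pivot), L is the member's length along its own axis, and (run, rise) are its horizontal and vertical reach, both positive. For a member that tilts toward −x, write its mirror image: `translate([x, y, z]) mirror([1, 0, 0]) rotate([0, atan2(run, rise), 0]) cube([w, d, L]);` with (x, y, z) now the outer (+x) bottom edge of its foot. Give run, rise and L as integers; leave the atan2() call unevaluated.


translate([335, 0, 804]) cube([105, 1087, 47]);
translate([0, 83, 0]) rotate([0, atan2(335, 804), 0]) cube([33, 37, 871]);
translate([775, 83, 0]) mirror([1, 0, 0]) rotate([0, atan2(335, 804), 0]) cube([33, 37, 871]);
translate([0, 967, 0]) rotate([0, atan2(335, 804), 0]) cube([33, 37, 871]);
translate([775, 967, 0]) mirror([1, 0, 0]) rotate([0, atan2(335, 804), 0]) cube([33, 37, 871]);


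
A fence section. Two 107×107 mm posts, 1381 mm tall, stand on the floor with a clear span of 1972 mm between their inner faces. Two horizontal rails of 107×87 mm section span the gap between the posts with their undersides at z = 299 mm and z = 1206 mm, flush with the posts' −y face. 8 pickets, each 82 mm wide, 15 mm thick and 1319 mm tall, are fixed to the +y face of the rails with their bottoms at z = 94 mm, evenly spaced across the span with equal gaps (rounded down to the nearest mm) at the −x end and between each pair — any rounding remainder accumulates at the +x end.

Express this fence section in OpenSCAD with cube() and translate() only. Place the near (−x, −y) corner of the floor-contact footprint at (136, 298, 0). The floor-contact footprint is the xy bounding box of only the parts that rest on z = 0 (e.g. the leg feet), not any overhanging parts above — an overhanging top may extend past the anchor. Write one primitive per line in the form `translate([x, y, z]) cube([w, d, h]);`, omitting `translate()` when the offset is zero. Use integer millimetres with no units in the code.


translate([136, 298, 0]) cube([107, 107, 1381]);
translate([2215, 298, 0]) cube([107, 107, 1381]);
translate([243, 298, 299]) cube([1972, 107, 87]);
translate([243, 298, 1206]) cube([1972, 107, 87]);
translate([389, 405, 94]) cube([82, 15, 1319]);
translate([617, 405, 94]) cube([82, 15, 1319]);
translate([845, 405, 94]) cube([82, 15, 1319]);
translate([1073, 405, 94]) cube([82, 15, 1319]);
translate([1301, 405, 94]) cube([82, 15, 1319]);
translate([1529, 405, 94]) cube([82, 15, 1319]);
translate([1757, 405, 94]) cube([82, 15, 1319]);
translate([1985, 405, 94]) cube([82, 15, 1319]);


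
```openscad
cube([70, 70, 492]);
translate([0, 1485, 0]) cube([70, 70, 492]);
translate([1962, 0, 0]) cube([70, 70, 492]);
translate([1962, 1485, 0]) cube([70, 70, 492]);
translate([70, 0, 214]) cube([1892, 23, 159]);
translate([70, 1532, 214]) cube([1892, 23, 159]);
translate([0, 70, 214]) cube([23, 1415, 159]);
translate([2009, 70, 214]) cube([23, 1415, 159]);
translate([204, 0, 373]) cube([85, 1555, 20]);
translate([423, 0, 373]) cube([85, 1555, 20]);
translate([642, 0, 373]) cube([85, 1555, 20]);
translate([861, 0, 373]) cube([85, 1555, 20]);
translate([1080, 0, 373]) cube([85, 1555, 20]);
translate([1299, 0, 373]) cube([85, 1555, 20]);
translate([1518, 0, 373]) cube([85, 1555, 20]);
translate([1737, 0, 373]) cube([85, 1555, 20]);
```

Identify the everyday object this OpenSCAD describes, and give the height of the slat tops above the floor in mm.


A bed frame. The slat-top height is 393 mm.

Four posts, four rails, and a row of slats — a bed frame. Slats sit on the rails at z = 214 + 159 = 373; with slat thickness 20, the top is 393 mm.


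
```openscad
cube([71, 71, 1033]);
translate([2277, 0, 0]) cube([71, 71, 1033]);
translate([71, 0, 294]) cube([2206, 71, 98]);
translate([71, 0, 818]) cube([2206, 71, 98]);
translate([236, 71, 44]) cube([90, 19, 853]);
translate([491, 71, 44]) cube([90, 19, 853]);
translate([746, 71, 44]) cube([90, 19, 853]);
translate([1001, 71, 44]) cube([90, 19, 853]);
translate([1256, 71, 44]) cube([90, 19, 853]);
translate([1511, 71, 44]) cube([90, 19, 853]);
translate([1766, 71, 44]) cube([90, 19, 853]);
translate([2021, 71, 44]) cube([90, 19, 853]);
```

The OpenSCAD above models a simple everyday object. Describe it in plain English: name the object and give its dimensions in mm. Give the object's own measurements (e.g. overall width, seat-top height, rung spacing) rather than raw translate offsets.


A fence section. Two 71×71 mm posts, 1033 mm tall, stand on the floor with a clear span of 2206 mm between their inner faces. Two horizontal rails of 71×98 mm section span the gap between the posts with their undersides at z = 294 mm and z = 818 mm, flush with the posts' −y face. 8 pickets, each 90 mm wide, 19 mm thick and 853 mm tall, are fixed to the +y face of the rails with their bottoms at z = 44 mm, spaced across the span with a 165 mm gap after the −x post and between neighbouring pickets, with 166 mm left before the +x post.


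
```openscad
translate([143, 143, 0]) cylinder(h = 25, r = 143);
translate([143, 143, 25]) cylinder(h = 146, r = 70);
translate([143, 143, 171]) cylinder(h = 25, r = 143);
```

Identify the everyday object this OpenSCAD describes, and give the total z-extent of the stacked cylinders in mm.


A spool. The overall height is 196 mm.

Three coaxial cylinders, large–small–large — a spool. Two 25 mm flanges and a 146 mm core give 25 + 146 + 25 = 196 mm.


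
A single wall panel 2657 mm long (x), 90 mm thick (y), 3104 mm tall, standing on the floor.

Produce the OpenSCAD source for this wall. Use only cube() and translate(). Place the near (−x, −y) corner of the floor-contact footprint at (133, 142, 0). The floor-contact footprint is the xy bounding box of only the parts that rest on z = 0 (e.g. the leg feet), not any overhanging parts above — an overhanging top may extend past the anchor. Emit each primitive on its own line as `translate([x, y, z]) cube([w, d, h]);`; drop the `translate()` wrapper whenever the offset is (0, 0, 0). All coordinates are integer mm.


translate([133, 142, 0]) cube([2657, 90, 3104]);


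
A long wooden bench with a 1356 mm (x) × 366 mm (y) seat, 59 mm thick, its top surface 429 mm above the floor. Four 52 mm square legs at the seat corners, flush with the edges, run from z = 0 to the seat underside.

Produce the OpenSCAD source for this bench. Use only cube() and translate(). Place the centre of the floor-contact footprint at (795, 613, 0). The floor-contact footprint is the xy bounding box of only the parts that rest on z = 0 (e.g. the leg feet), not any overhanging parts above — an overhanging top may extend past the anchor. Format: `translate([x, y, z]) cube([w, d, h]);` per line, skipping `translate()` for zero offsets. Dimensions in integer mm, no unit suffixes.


translate([117, 430, 370]) cube([1356, 366, 59]);
translate([117, 430, 0]) cube([52, 52, 370]);
translate([117, 744, 0]) cube([52, 52, 370]);
translate([1421, 430, 0]) cube([52, 52, 370]);
translate([1421, 744, 0]) cube([52, 52, 370]);


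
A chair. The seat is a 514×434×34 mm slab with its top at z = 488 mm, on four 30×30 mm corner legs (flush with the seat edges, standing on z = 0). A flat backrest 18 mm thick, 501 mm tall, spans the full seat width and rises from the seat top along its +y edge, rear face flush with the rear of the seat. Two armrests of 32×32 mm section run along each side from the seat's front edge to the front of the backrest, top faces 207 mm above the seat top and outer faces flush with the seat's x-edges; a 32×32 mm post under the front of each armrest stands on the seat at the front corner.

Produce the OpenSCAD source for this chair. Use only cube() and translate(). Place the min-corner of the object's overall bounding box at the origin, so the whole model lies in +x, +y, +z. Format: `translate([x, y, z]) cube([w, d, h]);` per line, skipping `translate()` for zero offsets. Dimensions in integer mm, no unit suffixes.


translate([0, 0, 454]) cube([514, 434, 34]);
cube([30, 30, 454]);
translate([484, 0, 0]) cube([30, 30, 454]);
translate([0, 404, 0]) cube([30, 30, 454]);
translate([484, 404, 0]) cube([30, 30, 454]);
translate([0, 416, 488]) cube([514, 18, 501]);
translate([0, 0, 663]) cube([32, 416, 32]);
translate([482, 0, 663]) cube([32, 416, 32]);
translate([0, 0, 488]) cube([32, 32, 175]);
translate([482, 0, 488]) cube([32, 32, 175]);


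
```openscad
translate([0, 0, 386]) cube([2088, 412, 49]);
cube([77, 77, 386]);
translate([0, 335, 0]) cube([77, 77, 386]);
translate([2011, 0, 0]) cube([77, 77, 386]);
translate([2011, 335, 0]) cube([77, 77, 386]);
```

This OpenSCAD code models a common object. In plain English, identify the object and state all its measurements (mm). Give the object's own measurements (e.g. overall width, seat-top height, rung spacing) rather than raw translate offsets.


A long wooden bench with a 2088 mm (x) × 412 mm (y) seat, 49 mm thick, its top surface 435 mm above the floor. Four 77 mm square legs at the seat corners, flush with the edges, run from z = 0 to the seat underside.


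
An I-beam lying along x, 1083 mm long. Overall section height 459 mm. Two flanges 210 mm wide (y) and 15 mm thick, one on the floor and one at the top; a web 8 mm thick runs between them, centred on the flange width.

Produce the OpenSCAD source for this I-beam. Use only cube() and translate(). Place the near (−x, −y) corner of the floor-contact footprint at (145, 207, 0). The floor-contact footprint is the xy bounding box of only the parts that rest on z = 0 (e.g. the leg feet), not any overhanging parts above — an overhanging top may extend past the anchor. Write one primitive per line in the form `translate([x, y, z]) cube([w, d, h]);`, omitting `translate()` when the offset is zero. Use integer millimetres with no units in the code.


translate([145, 207, 0]) cube([1083, 210, 15]);
translate([145, 308, 15]) cube([1083, 8, 429]);
translate([145, 207, 444]) cube([1083, 210, 15]);


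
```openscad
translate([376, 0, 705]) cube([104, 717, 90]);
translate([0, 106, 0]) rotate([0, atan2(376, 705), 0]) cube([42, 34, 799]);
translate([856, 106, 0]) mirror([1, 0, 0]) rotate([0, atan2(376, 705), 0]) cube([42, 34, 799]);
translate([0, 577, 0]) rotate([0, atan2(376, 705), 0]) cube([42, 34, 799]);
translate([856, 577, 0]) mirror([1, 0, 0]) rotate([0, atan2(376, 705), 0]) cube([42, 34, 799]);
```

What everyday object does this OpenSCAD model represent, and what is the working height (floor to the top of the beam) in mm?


A sawhorse. The overall height is 795 mm.

A beam across two mirrored pairs of raked legs — a sawhorse. The beam's underside is at z = 705 (matching the legs' vertical rise in atan2(376, 705)) and the beam is 90 mm tall, so its top is at 705 + 90 = 795 mm. The raked legs top out at the beam's underside, so that is the highest point.


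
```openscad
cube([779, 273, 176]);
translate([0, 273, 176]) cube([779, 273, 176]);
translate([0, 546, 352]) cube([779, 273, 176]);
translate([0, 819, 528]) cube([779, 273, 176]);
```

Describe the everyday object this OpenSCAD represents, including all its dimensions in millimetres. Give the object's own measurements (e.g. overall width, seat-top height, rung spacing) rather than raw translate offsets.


A straight staircase of 4 solid steps. Each step is 779 mm wide (x), 273 mm deep (y, the going) and 176 mm tall (the rise). The first step rests on the floor; each subsequent step sits one going further in +y and one rise higher in +z, directly behind and above the previous step with no overlap.


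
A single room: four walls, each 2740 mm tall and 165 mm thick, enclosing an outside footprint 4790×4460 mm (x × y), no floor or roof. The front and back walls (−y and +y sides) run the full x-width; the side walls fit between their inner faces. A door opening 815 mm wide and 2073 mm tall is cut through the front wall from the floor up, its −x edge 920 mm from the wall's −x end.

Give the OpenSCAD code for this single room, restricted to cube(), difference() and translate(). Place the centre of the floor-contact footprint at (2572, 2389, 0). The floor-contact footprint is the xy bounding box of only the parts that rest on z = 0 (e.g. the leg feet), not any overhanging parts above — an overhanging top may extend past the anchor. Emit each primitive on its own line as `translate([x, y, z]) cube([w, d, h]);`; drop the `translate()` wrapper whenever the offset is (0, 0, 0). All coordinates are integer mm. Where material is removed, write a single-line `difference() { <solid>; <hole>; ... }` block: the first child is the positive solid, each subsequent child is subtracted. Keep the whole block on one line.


difference() { translate([177, 159, 0]) cube([4790, 165, 2740]); translate([1097, 159, 0]) cube([815, 165, 2073]); }
translate([177, 4454, 0]) cube([4790, 165, 2740]);
translate([177, 324, 0]) cube([165, 4130, 2740]);
translate([4802, 324, 0]) cube([165, 4130, 2740]);


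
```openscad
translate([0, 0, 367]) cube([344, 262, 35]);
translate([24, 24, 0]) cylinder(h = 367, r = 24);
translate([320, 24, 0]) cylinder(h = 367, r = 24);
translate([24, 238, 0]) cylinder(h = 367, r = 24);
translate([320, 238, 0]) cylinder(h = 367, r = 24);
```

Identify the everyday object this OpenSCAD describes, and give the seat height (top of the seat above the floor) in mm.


A stool. The seat height is 402 mm.

A 344×262×35 slab at z = 367 on four corner cylinders — a stool. The seat top is 367 + 35 = 402 mm.


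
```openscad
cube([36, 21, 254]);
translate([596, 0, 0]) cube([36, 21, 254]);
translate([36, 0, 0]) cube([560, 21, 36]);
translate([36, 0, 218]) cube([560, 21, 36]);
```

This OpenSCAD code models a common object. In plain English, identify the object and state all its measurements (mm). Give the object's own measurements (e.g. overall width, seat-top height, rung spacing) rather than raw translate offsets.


A rectangular picture frame lying in the x–z plane (depth along y). The opening is 560 mm wide (x) by 182 mm tall (z), surrounded by a border 36 mm wide on all four sides. The frame is 21 mm deep and is made of two full-height vertical stiles with two horizontal rails fitted between them.


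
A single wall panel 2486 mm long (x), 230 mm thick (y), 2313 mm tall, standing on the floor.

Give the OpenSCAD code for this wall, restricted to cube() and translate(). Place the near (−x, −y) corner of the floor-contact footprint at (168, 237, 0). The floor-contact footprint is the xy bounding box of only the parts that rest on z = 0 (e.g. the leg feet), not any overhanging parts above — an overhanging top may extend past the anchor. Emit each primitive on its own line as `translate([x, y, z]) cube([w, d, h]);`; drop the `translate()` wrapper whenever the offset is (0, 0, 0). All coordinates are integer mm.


translate([168, 237, 0]) cube([2486, 230, 2313]);


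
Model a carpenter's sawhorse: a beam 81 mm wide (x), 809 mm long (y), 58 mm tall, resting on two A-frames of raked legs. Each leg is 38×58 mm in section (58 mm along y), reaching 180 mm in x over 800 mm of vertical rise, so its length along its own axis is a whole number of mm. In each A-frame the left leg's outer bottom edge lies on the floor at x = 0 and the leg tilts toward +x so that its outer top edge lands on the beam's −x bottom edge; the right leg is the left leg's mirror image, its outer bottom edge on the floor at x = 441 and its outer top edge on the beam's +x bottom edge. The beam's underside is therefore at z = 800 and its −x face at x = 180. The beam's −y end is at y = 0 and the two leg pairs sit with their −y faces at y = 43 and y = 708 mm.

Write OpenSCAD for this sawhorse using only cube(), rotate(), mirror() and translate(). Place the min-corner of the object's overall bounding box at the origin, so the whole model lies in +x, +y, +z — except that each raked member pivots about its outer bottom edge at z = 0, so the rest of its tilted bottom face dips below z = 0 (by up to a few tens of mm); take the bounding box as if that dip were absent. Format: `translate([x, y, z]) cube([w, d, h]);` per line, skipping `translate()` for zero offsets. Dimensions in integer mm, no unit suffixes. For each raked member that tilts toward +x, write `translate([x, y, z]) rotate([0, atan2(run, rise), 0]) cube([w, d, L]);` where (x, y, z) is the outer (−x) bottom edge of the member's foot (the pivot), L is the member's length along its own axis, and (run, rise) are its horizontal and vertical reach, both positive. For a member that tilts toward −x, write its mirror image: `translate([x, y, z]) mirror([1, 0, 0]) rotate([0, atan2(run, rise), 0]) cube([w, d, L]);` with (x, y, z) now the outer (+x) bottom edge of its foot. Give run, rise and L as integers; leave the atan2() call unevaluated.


translate([180, 0, 800]) cube([81, 809, 58]);
translate([0, 43, 0]) rotate([0, atan2(180, 800), 0]) cube([38, 58, 820]);
translate([441, 43, 0]) mirror([1, 0, 0]) rotate([0, atan2(180, 800), 0]) cube([38, 58, 820]);
translate([0, 708, 0]) rotate([0, atan2(180, 800), 0]) cube([38, 58, 820]);
translate([441, 708, 0]) mirror([1, 0, 0]) rotate([0, atan2(180, 800), 0]) cube([38, 58, 820]);


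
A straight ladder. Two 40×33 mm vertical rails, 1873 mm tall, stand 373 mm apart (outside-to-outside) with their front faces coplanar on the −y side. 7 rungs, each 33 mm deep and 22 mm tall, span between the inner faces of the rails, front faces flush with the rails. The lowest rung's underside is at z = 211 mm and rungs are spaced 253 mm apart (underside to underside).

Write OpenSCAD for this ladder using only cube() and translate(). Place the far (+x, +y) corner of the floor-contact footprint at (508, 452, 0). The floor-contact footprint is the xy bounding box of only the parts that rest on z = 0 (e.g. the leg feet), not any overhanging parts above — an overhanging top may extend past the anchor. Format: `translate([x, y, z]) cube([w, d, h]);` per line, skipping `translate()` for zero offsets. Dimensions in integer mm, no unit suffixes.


translate([135, 419, 0]) cube([40, 33, 1873]);
translate([468, 419, 0]) cube([40, 33, 1873]);
translate([175, 419, 211]) cube([293, 33, 22]);
translate([175, 419, 464]) cube([293, 33, 22]);
translate([175, 419, 717]) cube([293, 33, 22]);
translate([175, 419, 970]) cube([293, 33, 22]);
translate([175, 419, 1223]) cube([293, 33, 22]);
translate([175, 419, 1476]) cube([293, 33, 22]);
translate([175, 419, 1729]) cube([293, 33, 22]);


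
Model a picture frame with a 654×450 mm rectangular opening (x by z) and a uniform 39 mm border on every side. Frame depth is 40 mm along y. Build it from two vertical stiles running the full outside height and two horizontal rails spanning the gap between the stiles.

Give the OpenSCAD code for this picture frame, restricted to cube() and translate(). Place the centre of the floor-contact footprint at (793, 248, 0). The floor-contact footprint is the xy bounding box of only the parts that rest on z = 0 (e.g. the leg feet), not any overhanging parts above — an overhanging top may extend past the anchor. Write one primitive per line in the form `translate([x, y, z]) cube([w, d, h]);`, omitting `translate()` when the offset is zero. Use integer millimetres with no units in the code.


translate([427, 228, 0]) cube([39, 40, 528]);
translate([1120, 228, 0]) cube([39, 40, 528]);
translate([466, 228, 0]) cube([654, 40, 39]);
translate([466, 228, 489]) cube([654, 40, 39]);


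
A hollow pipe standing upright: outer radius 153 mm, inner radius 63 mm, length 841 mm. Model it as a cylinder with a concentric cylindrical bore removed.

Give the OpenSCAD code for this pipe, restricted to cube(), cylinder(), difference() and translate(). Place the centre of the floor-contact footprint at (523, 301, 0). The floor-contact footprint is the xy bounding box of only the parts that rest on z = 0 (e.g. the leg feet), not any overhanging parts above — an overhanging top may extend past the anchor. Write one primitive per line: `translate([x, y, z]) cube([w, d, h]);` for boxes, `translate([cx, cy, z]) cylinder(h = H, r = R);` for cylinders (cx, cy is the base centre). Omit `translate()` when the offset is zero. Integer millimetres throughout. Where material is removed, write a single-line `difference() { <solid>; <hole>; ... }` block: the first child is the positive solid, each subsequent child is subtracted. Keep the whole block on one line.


difference() { translate([523, 301, 0]) cylinder(h = 841, r = 153); translate([523, 301, 0]) cylinder(h = 841, r = 63); }


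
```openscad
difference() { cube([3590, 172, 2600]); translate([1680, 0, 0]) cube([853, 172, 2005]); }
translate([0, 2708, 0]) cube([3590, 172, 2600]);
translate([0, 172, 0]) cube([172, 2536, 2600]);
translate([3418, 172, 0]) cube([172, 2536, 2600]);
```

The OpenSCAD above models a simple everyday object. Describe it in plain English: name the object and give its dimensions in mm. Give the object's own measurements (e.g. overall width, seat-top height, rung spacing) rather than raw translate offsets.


A single room: four walls, each 2600 mm tall and 172 mm thick, enclosing an outside footprint 3590×2880 mm (x × y), no floor or roof. The front and back walls (−y and +y sides) run the full x-width; the side walls fit between their inner faces. A door opening 853 mm wide and 2005 mm tall is cut through the front wall from the floor up, its −x edge 1680 mm from the wall's −x end.


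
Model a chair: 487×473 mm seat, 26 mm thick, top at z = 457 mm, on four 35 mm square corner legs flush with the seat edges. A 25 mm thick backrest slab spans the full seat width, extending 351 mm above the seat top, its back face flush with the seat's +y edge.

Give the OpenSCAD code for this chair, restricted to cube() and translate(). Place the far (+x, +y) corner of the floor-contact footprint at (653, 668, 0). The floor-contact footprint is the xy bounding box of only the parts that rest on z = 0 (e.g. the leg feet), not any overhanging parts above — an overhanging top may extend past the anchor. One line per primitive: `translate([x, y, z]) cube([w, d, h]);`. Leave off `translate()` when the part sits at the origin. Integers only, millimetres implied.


translate([166, 195, 431]) cube([487, 473, 26]);
translate([166, 195, 0]) cube([35, 35, 431]);
translate([618, 195, 0]) cube([35, 35, 431]);
translate([166, 633, 0]) cube([35, 35, 431]);
translate([618, 633, 0]) cube([35, 35, 431]);
translate([166, 643, 457]) cube([487, 25, 351]);


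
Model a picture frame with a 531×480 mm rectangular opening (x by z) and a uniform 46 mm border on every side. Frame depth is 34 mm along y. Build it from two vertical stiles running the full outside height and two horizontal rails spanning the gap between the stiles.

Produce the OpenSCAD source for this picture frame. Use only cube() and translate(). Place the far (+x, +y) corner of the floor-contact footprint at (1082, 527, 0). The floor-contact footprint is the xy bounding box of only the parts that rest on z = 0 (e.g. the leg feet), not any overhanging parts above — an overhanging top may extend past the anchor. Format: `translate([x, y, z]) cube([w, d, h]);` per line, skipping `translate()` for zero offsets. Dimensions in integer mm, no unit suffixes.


translate([459, 493, 0]) cube([46, 34, 572]);
translate([1036, 493, 0]) cube([46, 34, 572]);
translate([505, 493, 0]) cube([531, 34, 46]);
translate([505, 493, 526]) cube([531, 34, 46]);


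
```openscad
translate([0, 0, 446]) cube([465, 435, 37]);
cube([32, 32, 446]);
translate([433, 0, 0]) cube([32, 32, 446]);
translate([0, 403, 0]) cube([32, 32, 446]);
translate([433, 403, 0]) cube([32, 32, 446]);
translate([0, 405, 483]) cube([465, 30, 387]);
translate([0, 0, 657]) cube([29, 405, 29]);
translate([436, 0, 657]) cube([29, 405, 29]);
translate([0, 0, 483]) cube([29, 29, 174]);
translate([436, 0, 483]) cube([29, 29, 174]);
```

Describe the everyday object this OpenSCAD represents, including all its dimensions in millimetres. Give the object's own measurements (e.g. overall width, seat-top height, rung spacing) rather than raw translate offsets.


A chair. The seat is a 465×435×37 mm slab with its top at z = 483 mm, on four 32×32 mm corner legs (flush with the seat edges, standing on z = 0). A flat backrest 30 mm thick, 387 mm tall, spans the full seat width and rises from the seat top along its +y edge, rear face flush with the rear of the seat. Two armrests of 29×29 mm section run along each side from the seat's front edge to the front of the backrest, top faces 203 mm above the seat top and outer faces flush with the seat's x-edges; a 29×29 mm post under the front of each armrest stands on the seat at the front corner.


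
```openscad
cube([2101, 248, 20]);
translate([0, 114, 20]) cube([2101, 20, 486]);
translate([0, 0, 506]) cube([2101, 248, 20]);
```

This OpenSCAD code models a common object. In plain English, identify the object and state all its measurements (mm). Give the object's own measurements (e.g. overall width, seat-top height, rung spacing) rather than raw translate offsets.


An I-beam lying along x, 2101 mm long. Overall section height 526 mm. Two flanges 248 mm wide (y) and 20 mm thick, one on the floor and one at the top; a web 20 mm thick runs between them, centred on the flange width.
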